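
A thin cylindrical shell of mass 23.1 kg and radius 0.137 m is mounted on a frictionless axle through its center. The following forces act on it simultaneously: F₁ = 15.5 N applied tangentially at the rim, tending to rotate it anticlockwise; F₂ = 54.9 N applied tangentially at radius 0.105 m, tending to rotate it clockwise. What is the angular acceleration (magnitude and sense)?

I = MR² = (23.1)(0.137)² = 0.4336 kg·m².
Taking anticlockwise as positive: τ₁ = +(15.5)(0.137) = +2.123 N·m; τ₂ = −(54.9)(0.105) = −5.764 N·m.
Net torque τ = -3.641 N·m.
α = τ/I = -3.641/0.4336 = -8.398 rad/s².

α ≈ 8.40 rad/s², clockwise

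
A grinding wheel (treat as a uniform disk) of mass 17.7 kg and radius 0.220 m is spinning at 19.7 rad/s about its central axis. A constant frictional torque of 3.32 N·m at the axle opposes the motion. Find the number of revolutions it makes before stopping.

≈ 3.98 revolutions

I = ½MR² = (1/2)(17.7)(0.220)² = 0.4283 kg·m².
The net torque has magnitude 3.32 N·m, opposing ω.
|α| = τ/I = 3.320/0.4283 = 7.751 rad/s² (deceleration).
ω² = ω₀² − 2|α|θ with ω = 0 ⇒ θ = ω₀²/(2|α|) = 25.04 rad = 3.984 rev.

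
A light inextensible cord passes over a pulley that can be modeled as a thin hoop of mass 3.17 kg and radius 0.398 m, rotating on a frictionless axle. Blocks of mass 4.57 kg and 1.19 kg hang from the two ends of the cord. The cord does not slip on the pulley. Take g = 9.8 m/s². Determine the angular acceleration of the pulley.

α ≈ 9.32 rad/s²

I = MR² = (3.17)(0.398)² = 0.5021 kg·m².
Heavier block: m₁g − T₁ = m₁a. Lighter block: T₂ − m₂g = m₂a.
Pulley: (T₁ − T₂)R = Iα = I(a/R), so T₁ − T₂ = (I/R²)a = 1·M_p a = 3.170·a.
Adding the three: (m₁ − m₂)g = (m₁ + m₂ + 3.170)a, so a = (4.57 − 1.19)(9.8)/(4.57 + 1.19 + 3.170) = 3.709 m/s².
α = a/R = 3.709/0.398 = 9.320 rad/s².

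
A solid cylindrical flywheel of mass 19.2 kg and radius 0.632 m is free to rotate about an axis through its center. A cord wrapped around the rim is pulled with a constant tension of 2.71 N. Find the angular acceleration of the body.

α ≈ 0.447 rad/s²

I = ½MR² = (1/2)(19.2)(0.632)² = 3.834 kg·m².
τ = F R = (2.71)(0.632) = 1.713 N·m.
From τ = Iα: α = 1.713/3.834 = 0.4467 rad/s².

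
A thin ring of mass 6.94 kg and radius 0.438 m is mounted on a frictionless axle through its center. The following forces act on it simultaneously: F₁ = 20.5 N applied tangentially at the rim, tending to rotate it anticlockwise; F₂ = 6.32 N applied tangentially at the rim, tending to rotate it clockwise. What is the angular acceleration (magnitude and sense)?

I = MR² = (6.94)(0.438)² = 1.331 kg·m².
Taking anticlockwise as positive: τ₁ = +(20.5)(0.438) = +8.979 N·m; τ₂ = −(6.32)(0.438) = −2.768 N·m.
Net torque τ = 6.211 N·m.
α = τ/I = 6.211/1.331 = 4.665 rad/s².

α ≈ 4.66 rad/s², anticlockwise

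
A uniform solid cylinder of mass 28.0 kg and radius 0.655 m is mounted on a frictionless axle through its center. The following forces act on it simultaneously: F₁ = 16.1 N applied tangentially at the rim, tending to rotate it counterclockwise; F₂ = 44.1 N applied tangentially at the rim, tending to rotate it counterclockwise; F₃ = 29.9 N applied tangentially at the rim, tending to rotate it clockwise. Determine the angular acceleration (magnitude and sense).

I = ½MR² = (1/2)(28.0)(0.655)² = 6.006 kg·m².
Taking counterclockwise as positive: τ₁ = +(16.1)(0.655) = +10.55 N·m; τ₂ = +(44.1)(0.655) = +28.89 N·m; τ₃ = −(29.9)(0.655) = −19.58 N·m.
Net torque τ = 19.85 N·m.
α = τ/I = 19.85/6.006 = 3.304 rad/s².

α ≈ 3.30 rad/s², counterclockwise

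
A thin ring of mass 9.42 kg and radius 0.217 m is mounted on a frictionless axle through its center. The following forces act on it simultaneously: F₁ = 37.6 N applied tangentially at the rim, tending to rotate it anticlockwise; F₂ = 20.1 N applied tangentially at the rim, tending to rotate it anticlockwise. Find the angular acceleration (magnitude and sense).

I = MR² = (9.42)(0.217)² = 0.4436 kg·m².
Taking anticlockwise as positive: τ₁ = +(37.6)(0.217) = +8.159 N·m; τ₂ = +(20.1)(0.217) = +4.362 N·m.
Net torque τ = 12.52 N·m.
α = τ/I = 12.52/0.4436 = 28.23 rad/s².

α ≈ 28.2 rad/s², anticlockwise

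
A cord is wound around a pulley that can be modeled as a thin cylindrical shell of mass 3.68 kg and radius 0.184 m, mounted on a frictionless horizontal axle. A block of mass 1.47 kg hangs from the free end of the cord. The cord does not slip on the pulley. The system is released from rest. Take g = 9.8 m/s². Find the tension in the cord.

I = MR² = (3.68)(0.184)² = 0.1246 kg·m².
Block: mg − T = ma. Pulley: TR = Iα. No-slip: a = αR, so T = (I/R²)a = 3.680·a.
Then mg = (m + 3.680)a, so a = (1.47)(9.8)/(1.47 + 3.680) = 2.797 m/s².
T = 3.680·a = 10.29 N.

T ≈ 10.3 N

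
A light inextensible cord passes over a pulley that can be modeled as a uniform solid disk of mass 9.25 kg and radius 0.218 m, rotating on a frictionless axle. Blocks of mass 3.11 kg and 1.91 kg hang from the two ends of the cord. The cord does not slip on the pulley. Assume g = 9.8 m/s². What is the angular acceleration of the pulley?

α ≈ 5.59 rad/s²

I = ½MR² = (1/2)(9.25)(0.218)² = 0.2198 kg·m².
Heavier block: m₁g − T₁ = m₁a. Lighter block: T₂ − m₂g = m₂a.
Pulley: (T₁ − T₂)R = Iα = I(a/R), so T₁ − T₂ = (I/R²)a = (1/2)M_p a = 4.625·a.
Adding the three: (m₁ − m₂)g = (m₁ + m₂ + 4.625)a, so a = (3.11 − 1.91)(9.8)/(3.11 + 1.91 + 4.625) = 1.219 m/s².
α = a/R = 1.219/0.218 = 5.593 rad/s².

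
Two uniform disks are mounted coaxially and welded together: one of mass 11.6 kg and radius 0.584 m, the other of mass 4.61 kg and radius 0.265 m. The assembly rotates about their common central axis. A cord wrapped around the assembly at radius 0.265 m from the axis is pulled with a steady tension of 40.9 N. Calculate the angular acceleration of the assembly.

α ≈ 5.06 rad/s²

I = ½M₁R₁² + ½M₂R₂² = ½(11.6)(0.584)² + ½(4.61)(0.265)² = 2.140 kg·m².
τ = F r = (40.9)(0.265) = 10.84 N·m.
α = τ/I = 10.84/2.140 = 5.065 rad/s².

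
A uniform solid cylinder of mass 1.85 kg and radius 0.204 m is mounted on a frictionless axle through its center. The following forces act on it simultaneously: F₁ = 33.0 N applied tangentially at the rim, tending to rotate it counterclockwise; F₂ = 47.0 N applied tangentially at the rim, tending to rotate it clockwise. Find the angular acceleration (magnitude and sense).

I = ½MR² = (1/2)(1.85)(0.204)² = 0.03849 kg·m².
Taking counterclockwise as positive: τ₁ = +(33.0)(0.204) = +6.732 N·m; τ₂ = −(47.0)(0.204) = −9.588 N·m.
Net torque τ = -2.856 N·m.
α = τ/I = -2.856/0.03849 = -74.19 rad/s².

α ≈ 74.2 rad/s², clockwise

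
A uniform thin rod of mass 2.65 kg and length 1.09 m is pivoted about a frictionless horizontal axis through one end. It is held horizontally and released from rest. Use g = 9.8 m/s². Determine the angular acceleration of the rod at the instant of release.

About the pivot, I = (1/3)ML² = (1/3)(2.65)(1.09)² = 1.049 kg·m².
The weight acts at the center, a distance L/2 = 0.5450 m from the pivot; τ = Mg(L/2) = 14.15 N·m.
α = τ/I = 14.15/1.049 = 13.49 rad/s².

α ≈ 13.5 rad/s²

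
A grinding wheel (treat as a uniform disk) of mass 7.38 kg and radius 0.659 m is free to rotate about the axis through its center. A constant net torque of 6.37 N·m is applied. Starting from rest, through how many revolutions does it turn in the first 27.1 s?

I = ½MR² = (1/2)(7.38)(0.659)² = 1.602 kg·m².
α = τ/I = 6.37/1.602 = 3.975 rad/s².
θ = ½αt² = ½(3.975)(27.1)² = 1460 rad.
Revolutions = θ/(2π) = 232.3.

≈ 232 revolutions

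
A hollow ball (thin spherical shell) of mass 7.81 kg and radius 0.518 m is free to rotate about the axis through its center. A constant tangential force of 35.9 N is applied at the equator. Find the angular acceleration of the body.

I = (2/3)MR² = (2/3)(7.81)(0.518)² = 1.397 kg·m².
τ = F R = (35.9)(0.518) = 18.60 N·m.
From τ = Iα: α = 18.60/1.397 = 13.31 rad/s².

α ≈ 13.3 rad/s²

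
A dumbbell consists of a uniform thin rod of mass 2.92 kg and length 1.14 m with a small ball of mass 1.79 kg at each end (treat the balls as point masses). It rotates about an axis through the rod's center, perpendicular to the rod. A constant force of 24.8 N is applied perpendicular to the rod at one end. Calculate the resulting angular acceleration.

α ≈ 9.56 rad/s²

I_rod = (1/12)ML² = (1/12)(2.92)(1.14)² = 0.3162 kg·m².
I_balls = 2·m·(L/2)² = 2(1.79)(0.5700)² = 1.163 kg·m².
Total I = 1.479 kg·m².
τ = F·(L/2) = (24.8)(0.570) = 14.14 N·m.
α = τ/I = 14.14/1.479 = 9.555 rad/s².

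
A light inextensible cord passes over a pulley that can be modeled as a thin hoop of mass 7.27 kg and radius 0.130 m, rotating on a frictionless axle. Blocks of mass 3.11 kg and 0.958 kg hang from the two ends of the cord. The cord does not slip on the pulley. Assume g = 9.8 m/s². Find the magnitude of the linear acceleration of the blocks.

a ≈ 1.86 m/s²

I = MR² = (7.27)(0.130)² = 0.1229 kg·m².
Heavier block: m₁g − T₁ = m₁a. Lighter block: T₂ − m₂g = m₂a.
Pulley: (T₁ − T₂)R = Iα = I(a/R), so T₁ − T₂ = (I/R²)a = 1·M_p a = 7.270·a.
Adding the three: (m₁ − m₂)g = (m₁ + m₂ + 7.270)a, so a = (3.11 − 0.958)(9.8)/(3.11 + 0.958 + 7.270) = 1.860 m/s².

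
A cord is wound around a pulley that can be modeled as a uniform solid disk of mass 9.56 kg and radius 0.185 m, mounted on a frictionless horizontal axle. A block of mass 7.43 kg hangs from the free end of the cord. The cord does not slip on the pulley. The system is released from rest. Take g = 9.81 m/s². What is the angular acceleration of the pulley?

α ≈ 32.3 rad/s²

I = ½MR² = (1/2)(9.56)(0.185)² = 0.1636 kg·m².
Block: mg − T = ma. Pulley: TR = Iα. No-slip: a = αR, so T = (I/R²)a = 4.780·a.
Then mg = (m + 4.780)a, so a = (7.43)(9.81)/(7.43 + 4.780) = 5.970 m/s².
α = a/R = 5.970/0.185 = 32.27 rad/s².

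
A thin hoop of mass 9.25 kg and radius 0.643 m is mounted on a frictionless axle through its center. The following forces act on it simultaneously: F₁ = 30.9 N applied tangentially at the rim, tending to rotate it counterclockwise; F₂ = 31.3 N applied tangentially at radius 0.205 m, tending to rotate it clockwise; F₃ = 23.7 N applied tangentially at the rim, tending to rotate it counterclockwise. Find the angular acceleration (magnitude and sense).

α ≈ 7.50 rad/s², counterclockwise

I = MR² = (9.25)(0.643)² = 3.824 kg·m².
Taking counterclockwise as positive: τ₁ = +(30.9)(0.643) = +19.87 N·m; τ₂ = −(31.3)(0.205) = −6.417 N·m; τ₃ = +(23.7)(0.643) = +15.24 N·m.
Net torque τ = 28.69 N·m.
α = τ/I = 28.69/3.824 = 7.502 rad/s².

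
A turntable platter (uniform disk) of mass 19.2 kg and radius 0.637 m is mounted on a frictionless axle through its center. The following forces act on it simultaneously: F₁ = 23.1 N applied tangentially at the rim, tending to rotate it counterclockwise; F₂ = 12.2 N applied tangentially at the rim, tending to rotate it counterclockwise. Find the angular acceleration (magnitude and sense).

I = ½MR² = (1/2)(19.2)(0.637)² = 3.895 kg·m².
Taking counterclockwise as positive: τ₁ = +(23.1)(0.637) = +14.71 N·m; τ₂ = +(12.2)(0.637) = +7.771 N·m.
Net torque τ = 22.49 N·m.
α = τ/I = 22.49/3.895 = 5.773 rad/s².

α ≈ 5.77 rad/s², counterclockwise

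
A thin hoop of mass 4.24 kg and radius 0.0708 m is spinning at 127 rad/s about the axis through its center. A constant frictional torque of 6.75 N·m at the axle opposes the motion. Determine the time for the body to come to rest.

I = MR² = (4.24)(0.0708)² = 0.02125 kg·m².
The net torque has magnitude 6.75 N·m, opposing ω.
|α| = τ/I = 6.750/0.02125 = 317.6 rad/s² (deceleration).
0 = ω₀ − |α|t ⇒ t = ω₀/|α| = 127/317.6 = 0.3999 s.

t ≈ 0.400 s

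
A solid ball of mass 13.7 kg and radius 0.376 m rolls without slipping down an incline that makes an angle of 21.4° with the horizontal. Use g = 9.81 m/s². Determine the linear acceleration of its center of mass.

a ≈ 2.56 m/s²

Translation along the incline: Mg sinθ − f = Ma.
Rotation about the center: fR = Iα with I = (2/5)MR². No-slip gives a = αR, so f = (I/R²)a = (2/5)M a.
Substituting: Mg sinθ = (1 + 0.4000)Ma, so a = g sinθ/(1 + 0.4000) = (9.81) sin 21.4° / 1.400 = 2.557 m/s².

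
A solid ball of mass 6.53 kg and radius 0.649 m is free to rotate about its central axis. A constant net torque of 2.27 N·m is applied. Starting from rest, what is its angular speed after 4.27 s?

ω ≈ 8.81 rad/s

I = (2/5)MR² = (2/5)(6.53)(0.649)² = 1.100 kg·m².
α = τ/I = 2.27/1.100 = 2.063 rad/s².
ω = ω₀ + αt = 0 + (2.063)(4.27) = 8.810 rad/s.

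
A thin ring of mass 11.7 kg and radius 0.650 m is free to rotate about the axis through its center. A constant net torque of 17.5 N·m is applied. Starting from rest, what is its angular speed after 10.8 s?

ω ≈ 38.2 rad/s

I = MR² = (11.7)(0.650)² = 4.943 kg·m².
α = τ/I = 17.5/4.943 = 3.540 rad/s².
ω = ω₀ + αt = 0 + (3.540)(10.8) = 38.23 rad/s.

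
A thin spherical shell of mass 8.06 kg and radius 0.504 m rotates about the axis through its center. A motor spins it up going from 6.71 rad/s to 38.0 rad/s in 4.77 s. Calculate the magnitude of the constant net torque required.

τ ≈ 8.95 N·m

I = (2/3)MR² = (2/3)(8.06)(0.504)² = 1.365 kg·m².
α = Δω/Δt = (38.0 − 6.71)/4.77 = 6.560 rad/s².
τ = Iα = (1.365)(6.560) = 8.953 N·m.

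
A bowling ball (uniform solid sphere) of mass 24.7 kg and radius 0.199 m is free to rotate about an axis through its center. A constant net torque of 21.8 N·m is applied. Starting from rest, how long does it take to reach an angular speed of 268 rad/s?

I = (2/5)MR² = (2/5)(24.7)(0.199)² = 0.3913 kg·m².
α = τ/I = 21.8/0.3913 = 55.72 rad/s².
ω = αt ⇒ t = ω/α = 268/55.72 = 4.810 s.

t ≈ 4.81 s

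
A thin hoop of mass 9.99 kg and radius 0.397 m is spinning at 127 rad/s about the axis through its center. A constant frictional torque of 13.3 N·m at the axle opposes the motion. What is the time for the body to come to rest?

I = MR² = (9.99)(0.397)² = 1.575 kg·m².
The net torque has magnitude 13.3 N·m, opposing ω.
|α| = τ/I = 13.30/1.575 = 8.447 rad/s² (deceleration).
0 = ω₀ − |α|t ⇒ t = ω₀/|α| = 127/8.447 = 15.03 s.

t ≈ 15.0 s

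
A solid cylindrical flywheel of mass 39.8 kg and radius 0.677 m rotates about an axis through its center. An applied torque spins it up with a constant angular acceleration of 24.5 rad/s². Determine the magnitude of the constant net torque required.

τ ≈ 223 N·m

I = ½MR² = (1/2)(39.8)(0.677)² = 9.121 kg·m².
τ = Iα = (9.121)(24.50) = 223.5 N·m.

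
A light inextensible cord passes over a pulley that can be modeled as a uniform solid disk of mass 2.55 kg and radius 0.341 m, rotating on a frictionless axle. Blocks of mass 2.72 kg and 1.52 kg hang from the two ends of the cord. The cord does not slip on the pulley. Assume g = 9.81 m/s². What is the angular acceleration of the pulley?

I = ½MR² = (1/2)(2.55)(0.341)² = 0.1483 kg·m².
Heavier block: m₁g − T₁ = m₁a. Lighter block: T₂ − m₂g = m₂a.
Pulley: (T₁ − T₂)R = Iα = I(a/R), so T₁ − T₂ = (I/R²)a = (1/2)M_p a = 1.275·a.
Adding the three: (m₁ − m₂)g = (m₁ + m₂ + 1.275)a, so a = (2.72 − 1.52)(9.81)/(2.72 + 1.52 + 1.275) = 2.135 m/s².
α = a/R = 2.135/0.341 = 6.260 rad/s².

α ≈ 6.26 rad/s²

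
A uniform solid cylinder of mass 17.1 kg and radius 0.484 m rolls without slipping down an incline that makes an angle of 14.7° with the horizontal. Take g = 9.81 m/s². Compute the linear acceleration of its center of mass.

Translation along the incline: Mg sinθ − f = Ma.
Rotation about the center: fR = Iα with I = ½MR². No-slip gives a = αR, so f = (I/R²)a = (1/2)M a.
Substituting: Mg sinθ = (1 + 0.5000)Ma, so a = g sinθ/(1 + 0.5000) = (9.81) sin 14.7° / 1.500 = 1.660 m/s².

a ≈ 1.66 m/s²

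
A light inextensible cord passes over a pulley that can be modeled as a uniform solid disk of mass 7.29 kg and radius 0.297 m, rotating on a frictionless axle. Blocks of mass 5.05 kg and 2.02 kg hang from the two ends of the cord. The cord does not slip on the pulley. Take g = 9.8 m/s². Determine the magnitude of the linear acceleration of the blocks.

I = ½MR² = (1/2)(7.29)(0.297)² = 0.3215 kg·m².
Heavier block: m₁g − T₁ = m₁a. Lighter block: T₂ − m₂g = m₂a.
Pulley: (T₁ − T₂)R = Iα = I(a/R), so T₁ − T₂ = (I/R²)a = (1/2)M_p a = 3.645·a.
Adding the three: (m₁ − m₂)g = (m₁ + m₂ + 3.645)a, so a = (5.05 − 2.02)(9.8)/(5.05 + 2.02 + 3.645) = 2.771 m/s².

a ≈ 2.77 m/s²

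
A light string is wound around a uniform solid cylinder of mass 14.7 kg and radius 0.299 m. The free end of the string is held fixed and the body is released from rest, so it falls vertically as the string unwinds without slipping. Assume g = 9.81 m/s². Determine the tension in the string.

T ≈ 48.1 N

Translation: Mg − T = Ma. Rotation about the center: TR = Iα with I = ½MR².
With a = αR: T = (I/R²)a = (1/2)M a, so Mg = (1 + 0.5000)Ma.
a = g/(1 + 0.5000) = 9.81/1.500 = 6.540 m/s².
T = 0.5000·M·a = (0.5000)(14.7)(6.540) = 48.07 N.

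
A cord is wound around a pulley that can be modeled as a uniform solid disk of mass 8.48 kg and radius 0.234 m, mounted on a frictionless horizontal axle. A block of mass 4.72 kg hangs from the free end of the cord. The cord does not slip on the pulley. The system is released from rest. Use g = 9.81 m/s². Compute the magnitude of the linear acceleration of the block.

a ≈ 5.17 m/s²

I = ½MR² = (1/2)(8.48)(0.234)² = 0.2322 kg·m².
Block: mg − T = ma. Pulley: TR = Iα. No-slip: a = αR, so T = (I/R²)a = 4.240·a.
Then mg = (m + 4.240)a, so a = (4.72)(9.81)/(4.72 + 4.240) = 5.168 m/s².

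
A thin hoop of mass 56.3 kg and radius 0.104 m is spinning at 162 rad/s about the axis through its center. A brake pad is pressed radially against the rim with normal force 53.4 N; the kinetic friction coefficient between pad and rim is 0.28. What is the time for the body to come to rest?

I = MR² = (56.3)(0.104)² = 0.6089 kg·m².
Friction force f = μN = (0.28)(53.4) = 14.95 N at the rim; torque magnitude τ = fR = 1.555 N·m, opposing ω.
|α| = τ/I = 1.555/0.6089 = 2.554 rad/s² (deceleration).
0 = ω₀ − |α|t ⇒ t = ω₀/|α| = 162/2.554 = 63.44 s.

t ≈ 63.4 s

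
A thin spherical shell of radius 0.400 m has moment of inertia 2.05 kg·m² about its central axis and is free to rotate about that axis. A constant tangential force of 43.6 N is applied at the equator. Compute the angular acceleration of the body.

α ≈ 8.51 rad/s²

τ = F R = (43.6)(0.400) = 17.44 N·m.
Newton's second law for rotation, τ = Iα, gives α = τ/I = 17.44/2.050 = 8.507 rad/s².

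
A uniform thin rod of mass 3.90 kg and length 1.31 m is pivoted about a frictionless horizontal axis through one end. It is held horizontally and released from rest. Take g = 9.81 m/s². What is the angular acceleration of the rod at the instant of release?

α ≈ 11.2 rad/s²

About the pivot, I = (1/3)ML² = (1/3)(3.90)(1.31)² = 2.231 kg·m².
The weight acts at the center, a distance L/2 = 0.6550 m from the pivot; τ = Mg(L/2) = 25.06 N·m.
α = τ/I = 25.06/2.231 = 11.23 rad/s².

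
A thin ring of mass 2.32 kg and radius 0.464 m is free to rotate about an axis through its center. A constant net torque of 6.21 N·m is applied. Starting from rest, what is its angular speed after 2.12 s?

I = MR² = (2.32)(0.464)² = 0.4995 kg·m².
α = τ/I = 6.21/0.4995 = 12.43 rad/s².
ω = ω₀ + αt = 0 + (12.43)(2.12) = 26.36 rad/s.

ω ≈ 26.4 rad/s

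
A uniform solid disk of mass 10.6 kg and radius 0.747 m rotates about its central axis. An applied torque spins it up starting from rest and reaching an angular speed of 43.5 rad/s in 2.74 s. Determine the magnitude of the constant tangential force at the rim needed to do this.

I = ½MR² = (1/2)(10.6)(0.747)² = 2.957 kg·m².
α = Δω/Δt = (43.5 − 0)/2.74 = 15.88 rad/s².
The required torque is τ = Iα = (2.957)(15.88) = 46.95 N·m.
A tangential force at the rim gives τ = FR, so F = τ/R = 46.95/0.747 = 62.85 N.

F ≈ 62.9 N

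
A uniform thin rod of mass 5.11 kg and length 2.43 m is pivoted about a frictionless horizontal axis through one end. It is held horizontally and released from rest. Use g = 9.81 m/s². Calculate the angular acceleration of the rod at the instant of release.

About the pivot, I = (1/3)ML² = (1/3)(5.11)(2.43)² = 10.06 kg·m².
The weight acts at the center, a distance L/2 = 1.215 m from the pivot; τ = Mg(L/2) = 60.91 N·m.
α = τ/I = 60.91/10.06 = 6.056 rad/s².
(Equivalently α = (3g/(2L)) = 6.056 rad/s².)

α ≈ 6.06 rad/s²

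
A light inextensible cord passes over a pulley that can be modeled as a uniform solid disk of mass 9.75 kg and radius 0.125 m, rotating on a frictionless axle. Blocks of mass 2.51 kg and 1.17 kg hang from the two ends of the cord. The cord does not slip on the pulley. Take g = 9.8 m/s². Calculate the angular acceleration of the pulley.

I = ½MR² = (1/2)(9.75)(0.125)² = 0.07617 kg·m².
Heavier block: m₁g − T₁ = m₁a. Lighter block: T₂ − m₂g = m₂a.
Pulley: (T₁ − T₂)R = Iα = I(a/R), so T₁ − T₂ = (I/R²)a = (1/2)M_p a = 4.875·a.
Adding the three: (m₁ − m₂)g = (m₁ + m₂ + 4.875)a, so a = (2.51 − 1.17)(9.8)/(2.51 + 1.17 + 4.875) = 1.535 m/s².
α = a/R = 1.535/0.125 = 12.28 rad/s².

α ≈ 12.3 rad/s²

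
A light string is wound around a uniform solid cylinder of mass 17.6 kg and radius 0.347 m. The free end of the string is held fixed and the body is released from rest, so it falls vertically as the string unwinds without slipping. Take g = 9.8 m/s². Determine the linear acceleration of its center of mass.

a ≈ 6.53 m/s²

Translation: Mg − T = Ma. Rotation about the center: TR = Iα with I = ½MR².
With a = αR: T = (I/R²)a = (1/2)M a, so Mg = (1 + 0.5000)Ma.
a = g/(1 + 0.5000) = 9.8/1.500 = 6.533 m/s².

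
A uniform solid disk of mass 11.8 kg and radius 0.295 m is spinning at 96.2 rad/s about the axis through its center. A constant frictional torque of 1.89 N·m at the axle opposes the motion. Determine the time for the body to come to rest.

t ≈ 26.1 s

I = ½MR² = (1/2)(11.8)(0.295)² = 0.5134 kg·m².
The net torque has magnitude 1.89 N·m, opposing ω.
|α| = τ/I = 1.890/0.5134 = 3.681 rad/s² (deceleration).
0 = ω₀ − |α|t ⇒ t = ω₀/|α| = 96.2/3.681 = 26.13 s.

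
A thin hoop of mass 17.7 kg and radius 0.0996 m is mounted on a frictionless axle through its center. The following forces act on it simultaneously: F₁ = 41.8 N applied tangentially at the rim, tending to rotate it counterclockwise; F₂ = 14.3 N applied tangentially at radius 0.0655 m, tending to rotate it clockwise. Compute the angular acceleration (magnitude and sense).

I = MR² = (17.7)(0.0996)² = 0.1756 kg·m².
Taking counterclockwise as positive: τ₁ = +(41.8)(0.0996) = +4.163 N·m; τ₂ = −(14.3)(0.0655) = −0.9367 N·m.
Net torque τ = 3.227 N·m.
α = τ/I = 3.227/0.1756 = 18.38 rad/s².

α ≈ 18.4 rad/s², counterclockwise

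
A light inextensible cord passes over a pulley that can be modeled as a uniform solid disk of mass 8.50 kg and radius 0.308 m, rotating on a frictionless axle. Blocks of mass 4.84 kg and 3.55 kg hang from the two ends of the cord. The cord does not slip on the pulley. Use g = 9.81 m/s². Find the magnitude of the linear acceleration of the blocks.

a ≈ 1.00 m/s²

I = ½MR² = (1/2)(8.50)(0.308)² = 0.4032 kg·m².
Heavier block: m₁g − T₁ = m₁a. Lighter block: T₂ − m₂g = m₂a.
Pulley: (T₁ − T₂)R = Iα = I(a/R), so T₁ − T₂ = (I/R²)a = (1/2)M_p a = 4.250·a.
Adding the three: (m₁ − m₂)g = (m₁ + m₂ + 4.250)a, so a = (4.84 − 3.55)(9.81)/(4.84 + 3.55 + 4.250) = 1.001 m/s².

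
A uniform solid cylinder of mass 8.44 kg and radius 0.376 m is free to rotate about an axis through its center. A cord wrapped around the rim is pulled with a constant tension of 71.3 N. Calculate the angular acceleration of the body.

α ≈ 44.9 rad/s²

I = ½MR² = (1/2)(8.44)(0.376)² = 0.5966 kg·m².
τ = F R = (71.3)(0.376) = 26.81 N·m.
Newton's second law for rotation, τ = Iα, gives α = τ/I = 26.81/0.5966 = 44.94 rad/s².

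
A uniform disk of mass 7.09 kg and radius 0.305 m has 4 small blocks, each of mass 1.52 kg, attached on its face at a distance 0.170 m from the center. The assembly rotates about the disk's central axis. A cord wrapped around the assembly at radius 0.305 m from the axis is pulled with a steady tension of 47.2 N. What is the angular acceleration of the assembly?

α ≈ 28.5 rad/s²

I_disk = ½MR² = ½(7.09)(0.305)² = 0.3298 kg·m².
I_blocks = 4·m·r² = 4(1.52)(0.170)² = 0.1757 kg·m².
Total I = 0.5055 kg·m².
τ = F r = (47.2)(0.305) = 14.40 N·m.
α = τ/I = 14.40/0.5055 = 28.48 rad/s².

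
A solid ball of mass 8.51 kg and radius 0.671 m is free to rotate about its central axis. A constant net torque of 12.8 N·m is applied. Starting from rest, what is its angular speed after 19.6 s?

I = (2/5)MR² = (2/5)(8.51)(0.671)² = 1.533 kg·m².
α = τ/I = 12.8/1.533 = 8.352 rad/s².
ω = ω₀ + αt = 0 + (8.352)(19.6) = 163.7 rad/s.

ω ≈ 164 rad/s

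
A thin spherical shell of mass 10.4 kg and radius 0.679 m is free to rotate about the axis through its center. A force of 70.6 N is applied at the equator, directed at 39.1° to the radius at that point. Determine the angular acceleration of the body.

I = (2/3)MR² = (2/3)(10.4)(0.679)² = 3.197 kg·m².
Only the tangential component produces torque: τ = F R sinθ = (70.6)(0.679) sin 39.1° = 30.23 N·m.
From τ = Iα: α = 30.23/3.197 = 9.458 rad/s².

α ≈ 9.46 rad/s²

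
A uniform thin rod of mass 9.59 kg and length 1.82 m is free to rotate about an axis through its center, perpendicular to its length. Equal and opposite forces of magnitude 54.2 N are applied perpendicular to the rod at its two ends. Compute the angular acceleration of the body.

α ≈ 37.3 rad/s²

I = (1/12)ML² = (1/12)(9.59)(1.82)² = 2.647 kg·m².
The couple gives τ = F·(L/2) + F·(L/2) = F L = (54.2)(1.82) = 98.64 N·m.
Newton's second law for rotation, τ = Iα, gives α = τ/I = 98.64/2.647 = 37.26 rad/s².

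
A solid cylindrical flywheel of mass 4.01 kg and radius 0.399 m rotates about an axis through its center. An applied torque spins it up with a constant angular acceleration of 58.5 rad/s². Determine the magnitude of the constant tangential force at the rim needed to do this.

I = ½MR² = (1/2)(4.01)(0.399)² = 0.3192 kg·m².
The required torque is τ = Iα = (0.3192)(58.50) = 18.67 N·m.
A tangential force at the rim gives τ = FR, so F = τ/R = 18.67/0.399 = 46.80 N.

F ≈ 46.8 N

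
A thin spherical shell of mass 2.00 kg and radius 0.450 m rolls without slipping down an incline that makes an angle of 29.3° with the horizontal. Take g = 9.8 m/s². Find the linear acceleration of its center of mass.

Translation along the incline: Mg sinθ − f = Ma.
Rotation about the center: fR = Iα with I = (2/3)MR². No-slip gives a = αR, so f = (I/R²)a = (2/3)M a.
Substituting: Mg sinθ = (1 + 0.6667)Ma, so a = g sinθ/(1 + 0.6667) = (9.8) sin 29.3° / 1.667 = 2.878 m/s².

a ≈ 2.88 m/s²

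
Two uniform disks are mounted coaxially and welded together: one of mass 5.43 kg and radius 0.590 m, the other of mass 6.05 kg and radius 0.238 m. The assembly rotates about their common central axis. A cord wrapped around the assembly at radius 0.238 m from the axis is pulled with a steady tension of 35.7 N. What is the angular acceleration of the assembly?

α ≈ 7.61 rad/s²

I = ½M₁R₁² + ½M₂R₂² = ½(5.43)(0.590)² + ½(6.05)(0.238)² = 1.116 kg·m².
τ = F r = (35.7)(0.238) = 8.497 N·m.
α = τ/I = 8.497/1.116 = 7.610 rad/s².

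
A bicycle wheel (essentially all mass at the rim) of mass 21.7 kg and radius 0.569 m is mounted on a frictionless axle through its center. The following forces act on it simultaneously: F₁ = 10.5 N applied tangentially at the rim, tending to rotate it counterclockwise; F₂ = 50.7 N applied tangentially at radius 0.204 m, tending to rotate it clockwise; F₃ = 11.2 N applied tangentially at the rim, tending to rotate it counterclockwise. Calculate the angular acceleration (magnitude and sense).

α ≈ 0.285 rad/s², counterclockwise

I = MR² = (21.7)(0.569)² = 7.026 kg·m².
Taking counterclockwise as positive: τ₁ = +(10.5)(0.569) = +5.974 N·m; τ₂ = −(50.7)(0.204) = −10.34 N·m; τ₃ = +(11.2)(0.569) = +6.373 N·m.
Net torque τ = 2.004 N·m.
α = τ/I = 2.004/7.026 = 0.2853 rad/s².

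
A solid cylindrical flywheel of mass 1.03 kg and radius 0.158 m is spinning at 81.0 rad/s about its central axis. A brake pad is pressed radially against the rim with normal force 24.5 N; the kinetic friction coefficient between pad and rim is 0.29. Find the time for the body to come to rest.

t ≈ 0.928 s

I = ½MR² = (1/2)(1.03)(0.158)² = 0.01286 kg·m².
Friction force f = μN = (0.29)(24.5) = 7.105 N at the rim; torque magnitude τ = fR = 1.123 N·m, opposing ω.
|α| = τ/I = 1.123/0.01286 = 87.32 rad/s² (deceleration).
0 = ω₀ − |α|t ⇒ t = ω₀/|α| = 81.0/87.32 = 0.9277 s.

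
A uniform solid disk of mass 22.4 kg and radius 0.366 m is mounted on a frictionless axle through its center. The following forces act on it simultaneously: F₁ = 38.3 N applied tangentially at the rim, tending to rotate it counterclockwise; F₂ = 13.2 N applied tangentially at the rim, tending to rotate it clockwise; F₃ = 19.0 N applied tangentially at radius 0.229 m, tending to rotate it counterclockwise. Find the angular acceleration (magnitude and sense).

I = ½MR² = (1/2)(22.4)(0.366)² = 1.500 kg·m².
Taking counterclockwise as positive: τ₁ = +(38.3)(0.366) = +14.02 N·m; τ₂ = −(13.2)(0.366) = −4.831 N·m; τ₃ = +(19.0)(0.229) = +4.351 N·m.
Net torque τ = 13.54 N·m.
α = τ/I = 13.54/1.500 = 9.023 rad/s².

α ≈ 9.02 rad/s², counterclockwise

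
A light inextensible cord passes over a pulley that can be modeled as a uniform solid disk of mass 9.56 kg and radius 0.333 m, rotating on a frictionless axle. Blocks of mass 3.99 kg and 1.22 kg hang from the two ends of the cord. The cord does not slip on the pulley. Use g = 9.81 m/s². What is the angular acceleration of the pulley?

α ≈ 8.17 rad/s²

I = ½MR² = (1/2)(9.56)(0.333)² = 0.5300 kg·m².
Heavier block: m₁g − T₁ = m₁a. Lighter block: T₂ − m₂g = m₂a.
Pulley: (T₁ − T₂)R = Iα = I(a/R), so T₁ − T₂ = (I/R²)a = (1/2)M_p a = 4.780·a.
Adding the three: (m₁ − m₂)g = (m₁ + m₂ + 4.780)a, so a = (3.99 − 1.22)(9.81)/(3.99 + 1.22 + 4.780) = 2.720 m/s².
α = a/R = 2.720/0.333 = 8.168 rad/s².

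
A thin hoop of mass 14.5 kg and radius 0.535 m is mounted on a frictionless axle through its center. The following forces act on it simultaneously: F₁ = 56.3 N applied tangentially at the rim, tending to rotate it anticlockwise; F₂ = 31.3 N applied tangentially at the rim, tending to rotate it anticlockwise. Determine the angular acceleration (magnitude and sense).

α ≈ 11.3 rad/s², anticlockwise

I = MR² = (14.5)(0.535)² = 4.150 kg·m².
Taking anticlockwise as positive: τ₁ = +(56.3)(0.535) = +30.12 N·m; τ₂ = +(31.3)(0.535) = +16.75 N·m.
Net torque τ = 46.87 N·m.
α = τ/I = 46.87/4.150 = 11.29 rad/s².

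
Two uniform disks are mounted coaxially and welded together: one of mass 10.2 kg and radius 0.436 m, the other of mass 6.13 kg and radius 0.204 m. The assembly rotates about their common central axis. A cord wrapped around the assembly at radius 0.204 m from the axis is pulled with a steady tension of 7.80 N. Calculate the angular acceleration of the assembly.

I = ½M₁R₁² + ½M₂R₂² = ½(10.2)(0.436)² + ½(6.13)(0.204)² = 1.097 kg·m².
τ = F r = (7.80)(0.204) = 1.591 N·m.
α = τ/I = 1.591/1.097 = 1.450 rad/s².

α ≈ 1.45 rad/s²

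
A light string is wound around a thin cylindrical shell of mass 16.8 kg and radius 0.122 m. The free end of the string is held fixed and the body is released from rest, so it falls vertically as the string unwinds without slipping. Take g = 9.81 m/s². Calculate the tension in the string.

Translation: Mg − T = Ma. Rotation about the center: TR = Iα with I = MR².
With a = αR: T = (I/R²)a = M a, so Mg = (1 + 1.000)Ma.
a = g/(1 + 1.000) = 9.81/2.000 = 4.905 m/s².
T = 1.000·M·a = (1.000)(16.8)(4.905) = 82.40 N.

T ≈ 82.4 N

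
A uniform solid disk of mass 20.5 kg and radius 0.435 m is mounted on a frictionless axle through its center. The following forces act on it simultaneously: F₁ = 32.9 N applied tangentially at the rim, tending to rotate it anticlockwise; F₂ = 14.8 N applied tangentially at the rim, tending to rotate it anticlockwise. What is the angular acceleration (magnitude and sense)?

I = ½MR² = (1/2)(20.5)(0.435)² = 1.940 kg·m².
Taking anticlockwise as positive: τ₁ = +(32.9)(0.435) = +14.31 N·m; τ₂ = +(14.8)(0.435) = +6.438 N·m.
Net torque τ = 20.75 N·m.
α = τ/I = 20.75/1.940 = 10.70 rad/s².

α ≈ 10.7 rad/s², anticlockwise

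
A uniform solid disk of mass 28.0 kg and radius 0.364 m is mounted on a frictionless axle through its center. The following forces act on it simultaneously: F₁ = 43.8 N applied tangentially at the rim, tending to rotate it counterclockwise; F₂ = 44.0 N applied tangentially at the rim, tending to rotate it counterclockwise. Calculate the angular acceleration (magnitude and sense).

I = ½MR² = (1/2)(28.0)(0.364)² = 1.855 kg·m².
Taking counterclockwise as positive: τ₁ = +(43.8)(0.364) = +15.94 N·m; τ₂ = +(44.0)(0.364) = +16.02 N·m.
Net torque τ = 31.96 N·m.
α = τ/I = 31.96/1.855 = 17.23 rad/s².

α ≈ 17.2 rad/s², counterclockwise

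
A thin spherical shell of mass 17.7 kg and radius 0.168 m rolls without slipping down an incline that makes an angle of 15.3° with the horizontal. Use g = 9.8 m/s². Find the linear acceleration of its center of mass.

a ≈ 1.55 m/s²

Translation along the incline: Mg sinθ − f = Ma.
Rotation about the center: fR = Iα with I = (2/3)MR². No-slip gives a = αR, so f = (I/R²)a = (2/3)M a.
Substituting: Mg sinθ = (1 + 0.6667)Ma, so a = g sinθ/(1 + 0.6667) = (9.8) sin 15.3° / 1.667 = 1.552 m/s².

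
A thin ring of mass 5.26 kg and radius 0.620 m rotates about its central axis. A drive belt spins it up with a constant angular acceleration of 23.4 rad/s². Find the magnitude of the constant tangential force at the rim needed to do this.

F ≈ 76.3 N

I = MR² = (5.26)(0.620)² = 2.022 kg·m².
The required torque is τ = Iα = (2.022)(23.40) = 47.31 N·m.
A tangential force at the rim gives τ = FR, so F = τ/R = 47.31/0.620 = 76.31 N.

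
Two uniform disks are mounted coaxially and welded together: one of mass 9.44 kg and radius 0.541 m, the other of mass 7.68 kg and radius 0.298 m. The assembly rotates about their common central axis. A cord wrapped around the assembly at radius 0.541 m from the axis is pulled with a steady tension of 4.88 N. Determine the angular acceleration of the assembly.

I = ½M₁R₁² + ½M₂R₂² = ½(9.44)(0.541)² + ½(7.68)(0.298)² = 1.722 kg·m².
τ = F r = (4.88)(0.541) = 2.640 N·m.
α = τ/I = 2.640/1.722 = 1.533 rad/s².

α ≈ 1.53 rad/s²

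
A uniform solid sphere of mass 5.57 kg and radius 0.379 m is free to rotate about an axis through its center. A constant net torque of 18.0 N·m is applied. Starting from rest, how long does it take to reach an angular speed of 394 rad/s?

t ≈ 7.01 s

I = (2/5)MR² = (2/5)(5.57)(0.379)² = 0.3200 kg·m².
α = τ/I = 18.0/0.3200 = 56.24 rad/s².
ω = αt ⇒ t = ω/α = 394/56.24 = 7.005 s.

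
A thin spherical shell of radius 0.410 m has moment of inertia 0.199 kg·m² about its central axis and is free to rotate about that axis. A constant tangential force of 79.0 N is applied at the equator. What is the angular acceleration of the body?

τ = F R = (79.0)(0.410) = 32.39 N·m.
From τ = Iα: α = 32.39/0.1990 = 162.8 rad/s².

α ≈ 163 rad/s²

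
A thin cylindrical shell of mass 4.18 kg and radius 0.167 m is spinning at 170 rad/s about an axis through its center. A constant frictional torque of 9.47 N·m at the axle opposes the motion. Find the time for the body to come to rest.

I = MR² = (4.18)(0.167)² = 0.1166 kg·m².
The net torque has magnitude 9.47 N·m, opposing ω.
|α| = τ/I = 9.470/0.1166 = 81.23 rad/s² (deceleration).
0 = ω₀ − |α|t ⇒ t = ω₀/|α| = 170/81.23 = 2.093 s.

t ≈ 2.09 s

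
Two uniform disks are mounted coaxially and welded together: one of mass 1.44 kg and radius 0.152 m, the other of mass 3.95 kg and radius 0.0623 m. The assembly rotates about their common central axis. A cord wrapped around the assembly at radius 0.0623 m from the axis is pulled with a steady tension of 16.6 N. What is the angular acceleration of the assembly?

I = ½M₁R₁² + ½M₂R₂² = ½(1.44)(0.152)² + ½(3.95)(0.0623)² = 0.02430 kg·m².
τ = F r = (16.6)(0.0623) = 1.034 N·m.
α = τ/I = 1.034/0.02430 = 42.56 rad/s².

α ≈ 42.6 rad/s²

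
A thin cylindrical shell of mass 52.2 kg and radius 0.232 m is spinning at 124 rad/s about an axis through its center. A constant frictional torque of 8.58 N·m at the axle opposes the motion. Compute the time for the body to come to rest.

I = MR² = (52.2)(0.232)² = 2.810 kg·m².
The net torque has magnitude 8.58 N·m, opposing ω.
|α| = τ/I = 8.580/2.810 = 3.054 rad/s² (deceleration).
0 = ω₀ − |α|t ⇒ t = ω₀/|α| = 124/3.054 = 40.61 s.

t ≈ 40.6 s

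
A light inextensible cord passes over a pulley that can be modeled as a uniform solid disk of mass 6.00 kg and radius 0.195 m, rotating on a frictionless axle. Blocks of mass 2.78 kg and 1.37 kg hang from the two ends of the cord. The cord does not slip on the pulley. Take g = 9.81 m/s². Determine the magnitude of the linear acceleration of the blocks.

a ≈ 1.93 m/s²

I = ½MR² = (1/2)(6.00)(0.195)² = 0.1141 kg·m².
Heavier block: m₁g − T₁ = m₁a. Lighter block: T₂ − m₂g = m₂a.
Pulley: (T₁ − T₂)R = Iα = I(a/R), so T₁ − T₂ = (I/R²)a = (1/2)M_p a = 3.000·a.
Adding the three: (m₁ − m₂)g = (m₁ + m₂ + 3.000)a, so a = (2.78 − 1.37)(9.81)/(2.78 + 1.37 + 3.000) = 1.935 m/s².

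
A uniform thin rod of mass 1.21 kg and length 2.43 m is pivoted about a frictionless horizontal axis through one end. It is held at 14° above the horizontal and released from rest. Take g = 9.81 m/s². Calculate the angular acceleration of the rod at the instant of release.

α ≈ 5.88 rad/s²

About the pivot, I = (1/3)ML² = (1/3)(1.21)(2.43)² = 2.382 kg·m².
The weight acts at the center, a distance L/2 = 1.215 m from the pivot; τ = Mg(L/2) cos 14° = 13.99 N·m.
α = τ/I = 13.99/2.382 = 5.876 rad/s².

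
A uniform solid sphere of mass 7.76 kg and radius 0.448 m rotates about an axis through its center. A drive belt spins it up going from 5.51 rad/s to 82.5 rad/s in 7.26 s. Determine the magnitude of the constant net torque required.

I = (2/5)MR² = (2/5)(7.76)(0.448)² = 0.6230 kg·m².
α = Δω/Δt = (82.5 − 5.51)/7.26 = 10.60 rad/s².
τ = Iα = (0.6230)(10.60) = 6.607 N·m.

τ ≈ 6.61 N·m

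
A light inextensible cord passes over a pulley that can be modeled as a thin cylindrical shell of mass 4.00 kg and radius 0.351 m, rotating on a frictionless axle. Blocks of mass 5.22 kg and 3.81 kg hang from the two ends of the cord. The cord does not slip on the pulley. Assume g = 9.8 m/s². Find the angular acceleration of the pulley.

α ≈ 3.02 rad/s²

I = MR² = (4.00)(0.351)² = 0.4928 kg·m².
Heavier block: m₁g − T₁ = m₁a. Lighter block: T₂ − m₂g = m₂a.
Pulley: (T₁ − T₂)R = Iα = I(a/R), so T₁ − T₂ = (I/R²)a = 1·M_p a = 4.000·a.
Adding the three: (m₁ − m₂)g = (m₁ + m₂ + 4.000)a, so a = (5.22 − 3.81)(9.8)/(5.22 + 3.81 + 4.000) = 1.060 m/s².
α = a/R = 1.060/0.351 = 3.021 rad/s².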